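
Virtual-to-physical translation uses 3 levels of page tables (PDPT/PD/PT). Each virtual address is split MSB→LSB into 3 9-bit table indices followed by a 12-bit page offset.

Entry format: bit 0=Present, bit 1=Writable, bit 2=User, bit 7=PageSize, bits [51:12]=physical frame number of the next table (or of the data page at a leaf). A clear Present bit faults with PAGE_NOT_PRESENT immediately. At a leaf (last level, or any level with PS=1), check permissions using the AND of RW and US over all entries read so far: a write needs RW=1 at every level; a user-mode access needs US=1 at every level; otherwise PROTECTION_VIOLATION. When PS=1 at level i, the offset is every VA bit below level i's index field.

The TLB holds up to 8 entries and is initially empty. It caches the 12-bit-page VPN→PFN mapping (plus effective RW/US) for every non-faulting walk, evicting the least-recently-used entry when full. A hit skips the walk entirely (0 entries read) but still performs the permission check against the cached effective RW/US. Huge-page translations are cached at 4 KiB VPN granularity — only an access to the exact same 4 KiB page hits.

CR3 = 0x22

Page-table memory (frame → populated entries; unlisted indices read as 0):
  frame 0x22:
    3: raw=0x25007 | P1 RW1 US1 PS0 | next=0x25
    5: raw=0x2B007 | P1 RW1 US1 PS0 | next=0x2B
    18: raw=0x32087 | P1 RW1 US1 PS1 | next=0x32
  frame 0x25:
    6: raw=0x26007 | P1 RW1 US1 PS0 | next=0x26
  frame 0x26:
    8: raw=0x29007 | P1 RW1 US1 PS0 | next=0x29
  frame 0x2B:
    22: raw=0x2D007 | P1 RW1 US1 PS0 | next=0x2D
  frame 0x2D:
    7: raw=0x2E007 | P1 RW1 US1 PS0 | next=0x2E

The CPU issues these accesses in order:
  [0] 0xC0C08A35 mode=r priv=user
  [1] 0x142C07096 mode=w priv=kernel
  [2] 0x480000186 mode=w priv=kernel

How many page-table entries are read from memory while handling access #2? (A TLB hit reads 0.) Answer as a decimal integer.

Trace:
#0 VA=0xC0C08A35 (r,user):
  L0: frame=0x22 idx=3 entry=0x25007 [P=1 RW=1 US=1 PS=0]
  L1: frame=0x25 idx=6 entry=0x26007 [P=1 RW=1 US=1 PS=0]
  L2: frame=0x26 idx=8 entry=0x29007 [P=1 RW=1 US=1 PS=0]
  ✓ 0x29A35  — 3 lookups
#1 VA=0x142C07096 (w,kernel):
  L0: frame=0x22 idx=5 entry=0x2B007 [P=1 RW=1 US=1 PS=0]
  L1: frame=0x2B idx=22 entry=0x2D007 [P=1 RW=1 US=1 PS=0]
  L2: frame=0x2D idx=7 entry=0x2E007 [P=1 RW=1 US=1 PS=0]
  ✓ 0x2E096  — 3 lookups
#2 VA=0x480000186 (w,kernel):
  L0: frame=0x22 idx=18 entry=0x32087 [P=1 RW=1 US=1 PS=1]
  ✓ 0x32186 (huge @L0)  — 1 lookups

Entries read for #2: 1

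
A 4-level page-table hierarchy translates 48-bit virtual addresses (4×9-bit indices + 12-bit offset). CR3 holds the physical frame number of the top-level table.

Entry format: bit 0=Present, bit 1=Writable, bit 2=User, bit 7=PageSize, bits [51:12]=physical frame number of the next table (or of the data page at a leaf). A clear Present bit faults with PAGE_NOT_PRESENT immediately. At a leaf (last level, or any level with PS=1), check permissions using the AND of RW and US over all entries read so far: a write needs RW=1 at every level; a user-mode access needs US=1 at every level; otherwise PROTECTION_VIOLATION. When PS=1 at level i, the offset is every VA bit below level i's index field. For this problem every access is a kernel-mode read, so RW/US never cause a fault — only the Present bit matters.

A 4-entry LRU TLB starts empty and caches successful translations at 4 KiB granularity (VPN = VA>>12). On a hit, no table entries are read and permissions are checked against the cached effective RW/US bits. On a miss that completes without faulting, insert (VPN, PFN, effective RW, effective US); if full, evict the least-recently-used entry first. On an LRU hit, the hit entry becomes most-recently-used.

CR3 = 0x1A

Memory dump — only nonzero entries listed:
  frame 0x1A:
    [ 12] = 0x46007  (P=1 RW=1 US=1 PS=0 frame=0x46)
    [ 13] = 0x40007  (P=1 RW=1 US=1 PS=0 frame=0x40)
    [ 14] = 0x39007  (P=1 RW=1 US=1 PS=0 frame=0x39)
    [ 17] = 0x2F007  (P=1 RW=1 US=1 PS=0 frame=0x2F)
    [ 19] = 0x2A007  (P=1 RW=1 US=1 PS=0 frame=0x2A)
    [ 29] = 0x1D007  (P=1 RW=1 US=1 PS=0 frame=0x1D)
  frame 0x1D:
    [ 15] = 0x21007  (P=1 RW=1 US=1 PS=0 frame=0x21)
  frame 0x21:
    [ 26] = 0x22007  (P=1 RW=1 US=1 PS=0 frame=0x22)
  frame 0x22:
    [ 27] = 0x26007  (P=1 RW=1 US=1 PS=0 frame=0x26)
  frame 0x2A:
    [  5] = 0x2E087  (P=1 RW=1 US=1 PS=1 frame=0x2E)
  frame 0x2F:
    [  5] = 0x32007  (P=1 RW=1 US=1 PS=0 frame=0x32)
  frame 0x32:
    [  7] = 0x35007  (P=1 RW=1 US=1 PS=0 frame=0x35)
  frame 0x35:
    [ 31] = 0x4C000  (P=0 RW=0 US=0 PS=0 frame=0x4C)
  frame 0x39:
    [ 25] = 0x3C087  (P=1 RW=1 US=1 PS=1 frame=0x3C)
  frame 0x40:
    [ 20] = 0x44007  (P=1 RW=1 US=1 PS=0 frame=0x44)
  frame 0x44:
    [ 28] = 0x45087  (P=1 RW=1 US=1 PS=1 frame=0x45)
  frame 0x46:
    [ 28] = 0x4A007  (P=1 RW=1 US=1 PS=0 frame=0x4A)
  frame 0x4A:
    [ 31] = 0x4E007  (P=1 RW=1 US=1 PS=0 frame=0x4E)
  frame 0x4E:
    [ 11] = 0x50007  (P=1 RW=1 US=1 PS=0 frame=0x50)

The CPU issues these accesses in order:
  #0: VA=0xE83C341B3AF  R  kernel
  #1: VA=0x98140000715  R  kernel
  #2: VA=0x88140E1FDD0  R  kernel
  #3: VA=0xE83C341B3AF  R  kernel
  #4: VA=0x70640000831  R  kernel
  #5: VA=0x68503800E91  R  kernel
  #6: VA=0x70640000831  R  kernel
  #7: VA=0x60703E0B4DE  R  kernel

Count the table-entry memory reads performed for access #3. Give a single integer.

Per-access translation:
#0 VA=0xE83C341B3AF (r,kernel):
  [0] read 0x1A idx=29: raw=0x1D007 flags P=1 W=1 U=1 S=0
  [1] read 0x1D idx=15: raw=0x21007 flags P=1 W=1 U=1 S=0
  [2] read 0x21 idx=26: raw=0x22007 flags P=1 W=1 U=1 S=0
  [3] read 0x22 idx=27: raw=0x26007 flags P=1 W=1 U=1 S=0
  ✓ 0x263AF  — 4 lookups
#1 VA=0x98140000715 (r,kernel):
  [0] read 0x1A idx=19: raw=0x2A007 flags P=1 W=1 U=1 S=0
  [1] read 0x2A idx=5: raw=0x2E087 flags P=1 W=1 U=1 S=1
  ✓ 0x2E715 (huge @L1)  — 2 lookups
#2 VA=0x88140E1FDD0 (r,kernel):
  [0] read 0x1A idx=17: raw=0x2F007 flags P=1 W=1 U=1 S=0
  [1] read 0x2F idx=5: raw=0x32007 flags P=1 W=1 U=1 S=0
  [2] read 0x32 idx=7: raw=0x35007 flags P=1 W=1 U=1 S=0
  [3] read 0x35 idx=31: raw=0x4C000 flags P=0 W=0 U=0 S=0
  → PAGE_NOT_PRESENT  (4 entries read)
#3 VA=0xE83C341B3AF (r,kernel):
  TLB hit vpn=0xE83C341B → PA=0x263AF
#4 VA=0x70640000831 (r,kernel):
  [0] read 0x1A idx=14: raw=0x39007 flags P=1 W=1 U=1 S=0
  [1] read 0x39 idx=25: raw=0x3C087 flags P=1 W=1 U=1 S=1
  ✓ 0x3C831 (huge @L1)  — 2 lookups
#5 VA=0x68503800E91 (r,kernel):
  [0] read 0x1A idx=13: raw=0x40007 flags P=1 W=1 U=1 S=0
  [1] read 0x40 idx=20: raw=0x44007 flags P=1 W=1 U=1 S=0
  [2] read 0x44 idx=28: raw=0x45087 flags P=1 W=1 U=1 S=1
  ✓ 0x45E91 (huge @L2)  — 3 lookups
#6 VA=0x70640000831 (r,kernel):
  TLB hit vpn=0x70640000 → PA=0x3C831
#7 VA=0x60703E0B4DE (r,kernel):
  [0] read 0x1A idx=12: raw=0x46007 flags P=1 W=1 U=1 S=0
  [1] read 0x46 idx=28: raw=0x4A007 flags P=1 W=1 U=1 S=0
  [2] read 0x4A idx=31: raw=0x4E007 flags P=1 W=1 U=1 S=0
  [3] read 0x4E idx=11: raw=0x50007 flags P=1 W=1 U=1 S=0
  ✓ 0x504DE  — 4 lookups

Entries read for #3: 0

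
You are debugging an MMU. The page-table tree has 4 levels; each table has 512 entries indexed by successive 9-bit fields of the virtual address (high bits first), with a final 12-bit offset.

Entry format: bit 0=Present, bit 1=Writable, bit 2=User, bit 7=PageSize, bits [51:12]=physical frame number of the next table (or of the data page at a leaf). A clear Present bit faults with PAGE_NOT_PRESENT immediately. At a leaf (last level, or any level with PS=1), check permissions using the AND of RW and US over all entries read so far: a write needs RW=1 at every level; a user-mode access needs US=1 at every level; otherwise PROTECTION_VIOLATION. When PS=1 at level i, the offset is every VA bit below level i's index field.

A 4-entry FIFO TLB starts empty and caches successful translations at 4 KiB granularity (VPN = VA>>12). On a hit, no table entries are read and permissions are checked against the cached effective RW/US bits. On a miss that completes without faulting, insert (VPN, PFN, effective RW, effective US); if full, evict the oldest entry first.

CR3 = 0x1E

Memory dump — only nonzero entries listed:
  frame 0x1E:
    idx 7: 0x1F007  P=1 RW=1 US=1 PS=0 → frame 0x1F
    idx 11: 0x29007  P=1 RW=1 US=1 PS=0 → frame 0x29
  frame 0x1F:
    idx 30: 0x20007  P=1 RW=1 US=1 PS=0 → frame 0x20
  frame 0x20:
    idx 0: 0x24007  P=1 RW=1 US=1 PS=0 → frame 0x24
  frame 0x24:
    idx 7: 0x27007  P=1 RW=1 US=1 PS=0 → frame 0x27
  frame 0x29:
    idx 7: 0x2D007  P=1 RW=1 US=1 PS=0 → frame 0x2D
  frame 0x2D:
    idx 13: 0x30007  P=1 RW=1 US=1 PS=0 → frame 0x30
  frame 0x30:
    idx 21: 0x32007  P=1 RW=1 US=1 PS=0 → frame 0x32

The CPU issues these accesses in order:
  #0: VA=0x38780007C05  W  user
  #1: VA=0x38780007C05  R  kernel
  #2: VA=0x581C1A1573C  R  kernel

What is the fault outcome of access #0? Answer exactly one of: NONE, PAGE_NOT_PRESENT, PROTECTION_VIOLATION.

Walk each access:
#0 VA=0x38780007C05 (w,user):
  [0] read 0x1E idx=7: raw=0x1F007 flags P=1 W=1 U=1 S=0
  [1] read 0x1F idx=30: raw=0x20007 flags P=1 W=1 U=1 S=0
  [2] read 0x20 idx=0: raw=0x24007 flags P=1 W=1 U=1 S=0
  [3] read 0x24 idx=7: raw=0x27007 flags P=1 W=1 U=1 S=0
  ⇒ phys 0x27C05  [4 reads]
#1 VA=0x38780007C05 (r,kernel):
  TLB hit vpn=0x38780007 → PA=0x27C05
#2 VA=0x581C1A1573C (r,kernel):
  [0] read 0x1E idx=11: raw=0x29007 flags P=1 W=1 U=1 S=0
  [1] read 0x29 idx=7: raw=0x2D007 flags P=1 W=1 U=1 S=0
  [2] read 0x2D idx=13: raw=0x30007 flags P=1 W=1 U=1 S=0
  [3] read 0x30 idx=21: raw=0x32007 flags P=1 W=1 U=1 S=0
  ⇒ phys 0x3273C  [4 reads]

Access #0 fault: NONE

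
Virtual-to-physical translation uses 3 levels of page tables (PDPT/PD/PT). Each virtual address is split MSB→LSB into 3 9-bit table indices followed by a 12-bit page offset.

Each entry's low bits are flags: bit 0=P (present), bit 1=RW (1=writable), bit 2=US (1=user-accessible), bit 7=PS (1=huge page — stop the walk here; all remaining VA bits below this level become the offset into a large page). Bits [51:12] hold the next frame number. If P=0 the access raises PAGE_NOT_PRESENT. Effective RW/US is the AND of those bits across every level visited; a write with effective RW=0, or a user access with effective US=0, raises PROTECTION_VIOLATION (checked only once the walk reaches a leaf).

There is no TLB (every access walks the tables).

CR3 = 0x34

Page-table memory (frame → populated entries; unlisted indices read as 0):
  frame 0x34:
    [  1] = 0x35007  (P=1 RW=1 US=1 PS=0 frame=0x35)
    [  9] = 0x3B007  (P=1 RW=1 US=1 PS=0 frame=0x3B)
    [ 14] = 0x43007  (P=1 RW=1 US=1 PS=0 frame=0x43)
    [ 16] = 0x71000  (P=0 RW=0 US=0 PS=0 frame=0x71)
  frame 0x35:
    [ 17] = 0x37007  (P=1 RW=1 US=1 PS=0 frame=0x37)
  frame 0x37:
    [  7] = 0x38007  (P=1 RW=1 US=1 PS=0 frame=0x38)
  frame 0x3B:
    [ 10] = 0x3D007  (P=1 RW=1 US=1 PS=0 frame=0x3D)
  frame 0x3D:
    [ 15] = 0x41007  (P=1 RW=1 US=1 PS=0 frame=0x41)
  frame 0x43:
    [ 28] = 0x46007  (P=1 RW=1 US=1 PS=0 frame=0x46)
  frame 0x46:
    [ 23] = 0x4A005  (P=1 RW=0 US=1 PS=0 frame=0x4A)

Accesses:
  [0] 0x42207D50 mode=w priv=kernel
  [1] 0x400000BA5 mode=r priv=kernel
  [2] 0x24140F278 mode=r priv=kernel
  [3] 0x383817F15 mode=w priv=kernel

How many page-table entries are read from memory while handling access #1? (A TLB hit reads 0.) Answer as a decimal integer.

Walk each access:
#0 VA=0x42207D50 (w,kernel):
  lvl0: tbl 0x34, slot 1 ⇒ 0x35007 (P1/RW1/US1/PS0)
  lvl1: tbl 0x35, slot 17 ⇒ 0x37007 (P1/RW1/US1/PS0)
  lvl2: tbl 0x37, slot 7 ⇒ 0x38007 (P1/RW1/US1/PS0)
  ✓ 0x38D50  — 3 lookups
#1 VA=0x400000BA5 (r,kernel):
  lvl0: tbl 0x34, slot 16 ⇒ 0x71000 (P0/RW0/US0/PS0)
  ✗ PAGE_NOT_PRESENT  [1 reads]
#2 VA=0x24140F278 (r,kernel):
  lvl0: tbl 0x34, slot 9 ⇒ 0x3B007 (P1/RW1/US1/PS0)
  lvl1: tbl 0x3B, slot 10 ⇒ 0x3D007 (P1/RW1/US1/PS0)
  lvl2: tbl 0x3D, slot 15 ⇒ 0x41007 (P1/RW1/US1/PS0)
  ✓ 0x41278  — 3 lookups
#3 VA=0x383817F15 (w,kernel):
  lvl0: tbl 0x34, slot 14 ⇒ 0x43007 (P1/RW1/US1/PS0)
  lvl1: tbl 0x43, slot 28 ⇒ 0x46007 (P1/RW1/US1/PS0)
  lvl2: tbl 0x46, slot 23 ⇒ 0x4A005 (P1/RW0/US1/PS0)
  ✗ PROTECTION_VIOLATION  [3 reads]

Entries read for #1: 1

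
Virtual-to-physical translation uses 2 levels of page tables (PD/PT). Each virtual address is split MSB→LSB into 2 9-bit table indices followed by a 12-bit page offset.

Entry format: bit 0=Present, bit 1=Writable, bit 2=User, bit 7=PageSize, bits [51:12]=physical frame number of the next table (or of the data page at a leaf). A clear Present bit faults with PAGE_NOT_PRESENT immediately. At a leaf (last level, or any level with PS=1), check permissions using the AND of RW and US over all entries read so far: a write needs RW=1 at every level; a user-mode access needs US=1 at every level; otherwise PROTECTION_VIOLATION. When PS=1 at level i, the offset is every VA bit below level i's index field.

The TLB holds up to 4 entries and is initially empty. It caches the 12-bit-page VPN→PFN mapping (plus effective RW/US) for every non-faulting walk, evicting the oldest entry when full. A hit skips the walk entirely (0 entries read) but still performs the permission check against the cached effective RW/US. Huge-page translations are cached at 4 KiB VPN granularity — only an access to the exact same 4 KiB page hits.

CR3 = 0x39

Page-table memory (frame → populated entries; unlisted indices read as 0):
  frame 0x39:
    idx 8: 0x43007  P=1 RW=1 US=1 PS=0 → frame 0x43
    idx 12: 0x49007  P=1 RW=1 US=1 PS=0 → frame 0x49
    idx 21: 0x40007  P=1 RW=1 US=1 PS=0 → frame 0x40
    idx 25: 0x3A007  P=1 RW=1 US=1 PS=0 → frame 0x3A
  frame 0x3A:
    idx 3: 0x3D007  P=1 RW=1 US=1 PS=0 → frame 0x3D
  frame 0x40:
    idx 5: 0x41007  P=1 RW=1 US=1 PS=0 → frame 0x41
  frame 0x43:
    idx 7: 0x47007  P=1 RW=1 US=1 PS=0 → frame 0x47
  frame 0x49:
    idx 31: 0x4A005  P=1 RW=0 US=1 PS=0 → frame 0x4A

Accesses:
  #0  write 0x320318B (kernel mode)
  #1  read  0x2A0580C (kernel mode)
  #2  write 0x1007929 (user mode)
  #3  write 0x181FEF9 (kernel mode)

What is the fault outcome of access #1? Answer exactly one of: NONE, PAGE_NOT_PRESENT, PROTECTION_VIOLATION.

Per-access translation:
#0 VA=0x320318B (w,kernel):
  L0: frame=0x39 idx=25 entry=0x3A007 [P=1 RW=1 US=1 PS=0]
  L1: frame=0x3A idx=3 entry=0x3D007 [P=1 RW=1 US=1 PS=0]
  ⇒ phys 0x3D18B  [2 reads]
#1 VA=0x2A0580C (r,kernel):
  L0: frame=0x39 idx=21 entry=0x40007 [P=1 RW=1 US=1 PS=0]
  L1: frame=0x40 idx=5 entry=0x41007 [P=1 RW=1 US=1 PS=0]
  ⇒ phys 0x4180C  [2 reads]
#2 VA=0x1007929 (w,user):
  L0: frame=0x39 idx=8 entry=0x43007 [P=1 RW=1 US=1 PS=0]
  L1: frame=0x43 idx=7 entry=0x47007 [P=1 RW=1 US=1 PS=0]
  ⇒ phys 0x47929  [2 reads]
#3 VA=0x181FEF9 (w,kernel):
  L0: frame=0x39 idx=12 entry=0x49007 [P=1 RW=1 US=1 PS=0]
  L1: frame=0x49 idx=31 entry=0x4A005 [P=1 RW=0 US=1 PS=0]
  ✗ PROTECTION_VIOLATION  [2 reads]

Access #1 fault: NONE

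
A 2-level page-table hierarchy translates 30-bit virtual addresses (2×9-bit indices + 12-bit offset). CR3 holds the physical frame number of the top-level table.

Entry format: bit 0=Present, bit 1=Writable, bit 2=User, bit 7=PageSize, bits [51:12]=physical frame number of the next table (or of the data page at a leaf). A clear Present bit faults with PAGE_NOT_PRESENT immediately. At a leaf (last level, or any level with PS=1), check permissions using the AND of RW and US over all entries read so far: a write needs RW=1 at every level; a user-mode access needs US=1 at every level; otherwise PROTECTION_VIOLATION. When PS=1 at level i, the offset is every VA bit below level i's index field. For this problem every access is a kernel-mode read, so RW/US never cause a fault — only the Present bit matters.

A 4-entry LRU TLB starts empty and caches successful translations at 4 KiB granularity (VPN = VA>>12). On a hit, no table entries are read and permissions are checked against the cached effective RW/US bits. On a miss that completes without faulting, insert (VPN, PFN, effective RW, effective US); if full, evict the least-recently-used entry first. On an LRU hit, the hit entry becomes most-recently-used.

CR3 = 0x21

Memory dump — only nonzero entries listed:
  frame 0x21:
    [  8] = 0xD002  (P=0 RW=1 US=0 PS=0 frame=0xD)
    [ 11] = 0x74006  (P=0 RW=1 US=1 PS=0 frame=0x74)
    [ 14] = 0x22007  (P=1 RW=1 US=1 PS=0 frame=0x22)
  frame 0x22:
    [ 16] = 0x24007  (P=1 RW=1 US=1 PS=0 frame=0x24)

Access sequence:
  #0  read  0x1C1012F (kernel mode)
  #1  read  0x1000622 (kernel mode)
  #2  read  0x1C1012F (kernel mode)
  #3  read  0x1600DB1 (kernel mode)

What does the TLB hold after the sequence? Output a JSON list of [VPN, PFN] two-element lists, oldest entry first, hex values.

Walk each access:
#0 VA=0x1C1012F (r,kernel):
  [0] read 0x21 idx=14: raw=0x22007 flags P=1 W=1 U=1 S=0
  [1] read 0x22 idx=16: raw=0x24007 flags P=1 W=1 U=1 S=0
  → PA=0x2412F  (2 entries read)
#1 VA=0x1000622 (r,kernel):
  [0] read 0x21 idx=8: raw=0xD002 flags P=0 W=1 U=0 S=0
  ✗ PAGE_NOT_PRESENT  [1 reads]
#2 VA=0x1C1012F (r,kernel):
  TLB hit vpn=0x1C10 → PA=0x2412F
#3 VA=0x1600DB1 (r,kernel):
  [0] read 0x21 idx=11: raw=0x74006 flags P=0 W=1 U=1 S=0
  ✗ PAGE_NOT_PRESENT  [1 reads]

TLB: [["0x1C10", "0x24"]]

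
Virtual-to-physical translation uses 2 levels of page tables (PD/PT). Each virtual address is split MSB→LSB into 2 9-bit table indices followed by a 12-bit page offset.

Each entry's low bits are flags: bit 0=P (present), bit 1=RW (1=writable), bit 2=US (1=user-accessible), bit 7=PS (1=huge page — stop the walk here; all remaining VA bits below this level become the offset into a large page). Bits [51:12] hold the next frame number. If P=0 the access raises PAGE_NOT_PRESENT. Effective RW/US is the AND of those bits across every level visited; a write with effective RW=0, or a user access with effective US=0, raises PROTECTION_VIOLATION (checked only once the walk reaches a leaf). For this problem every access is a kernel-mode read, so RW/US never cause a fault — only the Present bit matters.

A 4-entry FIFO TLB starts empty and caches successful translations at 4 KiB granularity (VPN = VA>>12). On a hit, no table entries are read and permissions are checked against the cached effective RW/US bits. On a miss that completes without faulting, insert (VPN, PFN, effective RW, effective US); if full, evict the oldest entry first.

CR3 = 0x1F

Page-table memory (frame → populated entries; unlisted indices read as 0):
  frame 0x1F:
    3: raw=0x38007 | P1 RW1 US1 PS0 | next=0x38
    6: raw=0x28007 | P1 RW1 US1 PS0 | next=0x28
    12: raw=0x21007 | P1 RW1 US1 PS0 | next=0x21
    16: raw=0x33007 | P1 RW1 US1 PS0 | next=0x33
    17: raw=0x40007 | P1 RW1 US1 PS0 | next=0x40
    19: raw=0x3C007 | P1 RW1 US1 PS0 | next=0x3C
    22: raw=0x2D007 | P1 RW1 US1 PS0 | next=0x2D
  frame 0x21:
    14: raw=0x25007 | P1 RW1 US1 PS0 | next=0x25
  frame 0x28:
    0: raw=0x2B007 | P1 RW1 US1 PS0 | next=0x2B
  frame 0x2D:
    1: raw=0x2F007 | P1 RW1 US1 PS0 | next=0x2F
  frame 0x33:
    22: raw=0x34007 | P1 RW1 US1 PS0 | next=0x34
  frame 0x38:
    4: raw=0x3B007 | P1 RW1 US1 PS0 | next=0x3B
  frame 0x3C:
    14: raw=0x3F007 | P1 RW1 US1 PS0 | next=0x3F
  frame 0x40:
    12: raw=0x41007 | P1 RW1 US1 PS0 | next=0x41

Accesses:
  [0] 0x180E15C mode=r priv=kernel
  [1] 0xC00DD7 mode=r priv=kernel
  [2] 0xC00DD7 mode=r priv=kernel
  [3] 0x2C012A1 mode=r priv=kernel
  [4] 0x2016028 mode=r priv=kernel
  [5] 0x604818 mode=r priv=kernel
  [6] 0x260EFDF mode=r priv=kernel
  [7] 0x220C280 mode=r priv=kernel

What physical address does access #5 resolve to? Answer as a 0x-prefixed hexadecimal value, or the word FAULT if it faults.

Trace:
#0 VA=0x180E15C (r,kernel):
  lvl0: tbl 0x1F, slot 12 ⇒ 0x21007 (P1/RW1/US1/PS0)
  lvl1: tbl 0x21, slot 14 ⇒ 0x25007 (P1/RW1/US1/PS0)
  ⇒ phys 0x2515C  [2 reads]
#1 VA=0xC00DD7 (r,kernel):
  lvl0: tbl 0x1F, slot 6 ⇒ 0x28007 (P1/RW1/US1/PS0)
  lvl1: tbl 0x28, slot 0 ⇒ 0x2B007 (P1/RW1/US1/PS0)
  ⇒ phys 0x2BDD7  [2 reads]
#2 VA=0xC00DD7 (r,kernel):
  TLB hit vpn=0xC00 → PA=0x2BDD7
#3 VA=0x2C012A1 (r,kernel):
  lvl0: tbl 0x1F, slot 22 ⇒ 0x2D007 (P1/RW1/US1/PS0)
  lvl1: tbl 0x2D, slot 1 ⇒ 0x2F007 (P1/RW1/US1/PS0)
  ⇒ phys 0x2F2A1  [2 reads]
#4 VA=0x2016028 (r,kernel):
  lvl0: tbl 0x1F, slot 16 ⇒ 0x33007 (P1/RW1/US1/PS0)
  lvl1: tbl 0x33, slot 22 ⇒ 0x34007 (P1/RW1/US1/PS0)
  ⇒ phys 0x34028  [2 reads]
#5 VA=0x604818 (r,kernel):
  lvl0: tbl 0x1F, slot 3 ⇒ 0x38007 (P1/RW1/US1/PS0)
  lvl1: tbl 0x38, slot 4 ⇒ 0x3B007 (P1/RW1/US1/PS0)
  ⇒ phys 0x3B818  [2 reads]
#6 VA=0x260EFDF (r,kernel):
  lvl0: tbl 0x1F, slot 19 ⇒ 0x3C007 (P1/RW1/US1/PS0)
  lvl1: tbl 0x3C, slot 14 ⇒ 0x3F007 (P1/RW1/US1/PS0)
  ⇒ phys 0x3FFDF  [2 reads]
#7 VA=0x220C280 (r,kernel):
  lvl0: tbl 0x1F, slot 17 ⇒ 0x40007 (P1/RW1/US1/PS0)
  lvl1: tbl 0x40, slot 12 ⇒ 0x41007 (P1/RW1/US1/PS0)
  ⇒ phys 0x41280  [2 reads]

Access #5 PA: 0x3B818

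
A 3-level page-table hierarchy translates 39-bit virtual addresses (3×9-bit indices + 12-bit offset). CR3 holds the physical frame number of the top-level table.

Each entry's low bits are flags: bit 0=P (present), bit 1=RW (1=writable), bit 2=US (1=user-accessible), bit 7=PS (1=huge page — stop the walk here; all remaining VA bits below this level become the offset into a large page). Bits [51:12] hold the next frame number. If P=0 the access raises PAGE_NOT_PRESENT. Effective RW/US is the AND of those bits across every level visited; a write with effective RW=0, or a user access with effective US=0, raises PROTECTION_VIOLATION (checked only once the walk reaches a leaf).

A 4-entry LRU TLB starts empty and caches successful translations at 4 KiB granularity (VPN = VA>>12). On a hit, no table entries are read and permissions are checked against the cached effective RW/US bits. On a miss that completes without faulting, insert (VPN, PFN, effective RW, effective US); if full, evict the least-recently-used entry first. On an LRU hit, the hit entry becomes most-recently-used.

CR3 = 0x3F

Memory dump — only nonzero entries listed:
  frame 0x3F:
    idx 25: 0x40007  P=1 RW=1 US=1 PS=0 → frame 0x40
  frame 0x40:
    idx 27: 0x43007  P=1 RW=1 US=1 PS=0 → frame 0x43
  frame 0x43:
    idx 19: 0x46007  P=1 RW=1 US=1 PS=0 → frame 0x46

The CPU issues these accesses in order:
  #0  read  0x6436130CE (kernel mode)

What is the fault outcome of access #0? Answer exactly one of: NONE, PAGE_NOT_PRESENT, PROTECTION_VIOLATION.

Trace:
#0 VA=0x6436130CE (r,kernel):
  [0] read 0x3F idx=25: raw=0x40007 flags P=1 W=1 U=1 S=0
  [1] read 0x40 idx=27: raw=0x43007 flags P=1 W=1 U=1 S=0
  [2] read 0x43 idx=19: raw=0x46007 flags P=1 W=1 U=1 S=0
  → PA=0x460CE  (3 entries read)

Access #0 fault: NONE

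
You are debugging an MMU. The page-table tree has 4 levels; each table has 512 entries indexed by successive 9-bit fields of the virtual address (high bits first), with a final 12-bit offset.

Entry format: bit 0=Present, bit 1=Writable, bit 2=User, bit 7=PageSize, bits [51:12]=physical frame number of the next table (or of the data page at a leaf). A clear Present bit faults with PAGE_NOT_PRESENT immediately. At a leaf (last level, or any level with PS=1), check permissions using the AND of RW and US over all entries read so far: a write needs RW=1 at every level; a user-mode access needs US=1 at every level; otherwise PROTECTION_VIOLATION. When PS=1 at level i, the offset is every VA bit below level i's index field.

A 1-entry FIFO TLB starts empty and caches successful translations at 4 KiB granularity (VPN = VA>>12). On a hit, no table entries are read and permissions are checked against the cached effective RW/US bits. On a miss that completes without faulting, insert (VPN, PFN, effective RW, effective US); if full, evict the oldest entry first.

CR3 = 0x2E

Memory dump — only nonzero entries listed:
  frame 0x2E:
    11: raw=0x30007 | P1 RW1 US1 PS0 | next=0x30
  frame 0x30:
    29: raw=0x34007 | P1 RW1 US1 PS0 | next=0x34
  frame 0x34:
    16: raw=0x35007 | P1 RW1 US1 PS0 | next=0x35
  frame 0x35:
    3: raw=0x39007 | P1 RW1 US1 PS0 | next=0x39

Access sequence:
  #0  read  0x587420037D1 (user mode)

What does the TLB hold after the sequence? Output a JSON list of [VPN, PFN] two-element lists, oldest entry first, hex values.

Trace:
#0 VA=0x587420037D1 (r,user):
  lvl0: tbl 0x2E, slot 11 ⇒ 0x30007 (P1/RW1/US1/PS0)
  lvl1: tbl 0x30, slot 29 ⇒ 0x34007 (P1/RW1/US1/PS0)
  lvl2: tbl 0x34, slot 16 ⇒ 0x35007 (P1/RW1/US1/PS0)
  lvl3: tbl 0x35, slot 3 ⇒ 0x39007 (P1/RW1/US1/PS0)
  ⇒ phys 0x397D1  [4 reads]

TLB: [["0x58742003", "0x39"]]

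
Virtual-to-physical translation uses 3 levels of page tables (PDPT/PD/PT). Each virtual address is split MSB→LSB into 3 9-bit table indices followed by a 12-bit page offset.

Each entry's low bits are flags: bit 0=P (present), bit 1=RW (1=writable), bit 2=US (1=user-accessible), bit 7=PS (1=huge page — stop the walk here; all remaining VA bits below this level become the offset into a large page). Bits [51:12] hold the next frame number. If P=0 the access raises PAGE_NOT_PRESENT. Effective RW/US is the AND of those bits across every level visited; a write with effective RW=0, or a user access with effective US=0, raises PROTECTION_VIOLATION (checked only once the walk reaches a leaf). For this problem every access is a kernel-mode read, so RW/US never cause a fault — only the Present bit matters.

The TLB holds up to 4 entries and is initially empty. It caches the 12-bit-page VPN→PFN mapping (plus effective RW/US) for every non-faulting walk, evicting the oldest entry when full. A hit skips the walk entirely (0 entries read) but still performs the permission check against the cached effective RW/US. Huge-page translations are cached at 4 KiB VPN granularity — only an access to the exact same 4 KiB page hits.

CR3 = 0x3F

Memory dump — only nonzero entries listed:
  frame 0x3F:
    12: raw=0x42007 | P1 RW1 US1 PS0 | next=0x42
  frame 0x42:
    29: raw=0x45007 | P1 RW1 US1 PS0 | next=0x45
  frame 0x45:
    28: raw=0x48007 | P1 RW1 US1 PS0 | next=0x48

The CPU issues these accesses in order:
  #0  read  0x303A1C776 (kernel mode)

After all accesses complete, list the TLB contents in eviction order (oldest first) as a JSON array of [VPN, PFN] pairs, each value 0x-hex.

Per-access translation:
#0 VA=0x303A1C776 (r,kernel):
  [0] read 0x3F idx=12: raw=0x42007 flags P=1 W=1 U=1 S=0
  [1] read 0x42 idx=29: raw=0x45007 flags P=1 W=1 U=1 S=0
  [2] read 0x45 idx=28: raw=0x48007 flags P=1 W=1 U=1 S=0
  ✓ 0x48776  — 3 lookups

TLB: [["0x303A1C", "0x48"]]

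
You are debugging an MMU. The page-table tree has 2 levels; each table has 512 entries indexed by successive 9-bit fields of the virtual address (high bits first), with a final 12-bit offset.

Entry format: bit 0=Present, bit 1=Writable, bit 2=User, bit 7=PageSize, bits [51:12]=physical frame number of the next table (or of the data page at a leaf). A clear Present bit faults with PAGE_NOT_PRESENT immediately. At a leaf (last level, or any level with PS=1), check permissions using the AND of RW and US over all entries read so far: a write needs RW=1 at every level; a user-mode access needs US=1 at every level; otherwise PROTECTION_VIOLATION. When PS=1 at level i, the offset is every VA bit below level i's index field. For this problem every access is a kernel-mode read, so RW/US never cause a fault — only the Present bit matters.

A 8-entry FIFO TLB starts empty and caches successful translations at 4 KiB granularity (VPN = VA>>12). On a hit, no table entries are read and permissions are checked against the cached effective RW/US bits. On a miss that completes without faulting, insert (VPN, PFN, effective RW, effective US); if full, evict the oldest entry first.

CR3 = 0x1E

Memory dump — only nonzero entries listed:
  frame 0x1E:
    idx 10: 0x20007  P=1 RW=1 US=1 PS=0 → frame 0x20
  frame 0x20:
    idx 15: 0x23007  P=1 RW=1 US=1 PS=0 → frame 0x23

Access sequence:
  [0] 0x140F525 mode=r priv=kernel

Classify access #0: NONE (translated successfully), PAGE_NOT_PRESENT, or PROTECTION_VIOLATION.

Walk each access:
#0 VA=0x140F525 (r,kernel):
  L0: frame=0x1E idx=10 entry=0x20007 [P=1 RW=1 US=1 PS=0]
  L1: frame=0x20 idx=15 entry=0x23007 [P=1 RW=1 US=1 PS=0]
  ✓ 0x23525  — 2 lookups

Access #0 fault: NONE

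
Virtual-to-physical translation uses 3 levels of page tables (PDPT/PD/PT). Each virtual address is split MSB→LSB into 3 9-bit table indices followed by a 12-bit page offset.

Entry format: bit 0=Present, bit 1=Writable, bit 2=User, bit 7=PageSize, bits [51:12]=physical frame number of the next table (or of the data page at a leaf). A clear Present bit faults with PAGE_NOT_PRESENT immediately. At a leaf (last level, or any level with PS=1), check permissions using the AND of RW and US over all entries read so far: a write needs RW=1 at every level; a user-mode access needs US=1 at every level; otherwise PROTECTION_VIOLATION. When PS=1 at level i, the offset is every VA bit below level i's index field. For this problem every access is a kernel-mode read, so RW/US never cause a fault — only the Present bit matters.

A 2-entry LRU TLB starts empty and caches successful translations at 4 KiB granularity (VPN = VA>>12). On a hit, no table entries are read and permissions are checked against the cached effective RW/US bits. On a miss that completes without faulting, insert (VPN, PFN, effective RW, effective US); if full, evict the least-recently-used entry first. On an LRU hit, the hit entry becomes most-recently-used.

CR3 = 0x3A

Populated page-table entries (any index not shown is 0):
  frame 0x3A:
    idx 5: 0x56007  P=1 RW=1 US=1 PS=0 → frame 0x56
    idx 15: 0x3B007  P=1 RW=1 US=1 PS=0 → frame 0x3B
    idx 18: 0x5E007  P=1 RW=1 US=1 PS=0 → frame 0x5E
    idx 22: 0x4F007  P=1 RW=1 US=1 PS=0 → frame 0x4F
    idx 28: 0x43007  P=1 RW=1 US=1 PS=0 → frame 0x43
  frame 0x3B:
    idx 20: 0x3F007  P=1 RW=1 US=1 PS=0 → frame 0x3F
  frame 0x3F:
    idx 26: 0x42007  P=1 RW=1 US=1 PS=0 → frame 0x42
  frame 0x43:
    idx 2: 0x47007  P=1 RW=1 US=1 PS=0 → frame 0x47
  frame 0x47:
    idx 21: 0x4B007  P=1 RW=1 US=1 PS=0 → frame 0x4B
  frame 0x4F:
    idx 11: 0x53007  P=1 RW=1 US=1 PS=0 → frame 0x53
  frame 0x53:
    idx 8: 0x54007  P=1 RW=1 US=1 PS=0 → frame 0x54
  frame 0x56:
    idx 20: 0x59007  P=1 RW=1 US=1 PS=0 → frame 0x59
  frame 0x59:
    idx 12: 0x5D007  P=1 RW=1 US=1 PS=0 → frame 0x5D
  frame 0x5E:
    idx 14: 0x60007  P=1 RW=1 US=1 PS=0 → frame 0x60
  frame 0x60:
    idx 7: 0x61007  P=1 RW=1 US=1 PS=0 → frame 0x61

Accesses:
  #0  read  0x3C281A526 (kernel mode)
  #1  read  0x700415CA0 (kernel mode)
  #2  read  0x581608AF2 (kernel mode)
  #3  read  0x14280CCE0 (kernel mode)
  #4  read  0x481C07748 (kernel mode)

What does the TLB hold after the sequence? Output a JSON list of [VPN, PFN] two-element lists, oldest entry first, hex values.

Per-access translation:
#0 VA=0x3C281A526 (r,kernel):
  [0] read 0x3A idx=15: raw=0x3B007 flags P=1 W=1 U=1 S=0
  [1] read 0x3B idx=20: raw=0x3F007 flags P=1 W=1 U=1 S=0
  [2] read 0x3F idx=26: raw=0x42007 flags P=1 W=1 U=1 S=0
  → PA=0x42526  (3 entries read)
#1 VA=0x700415CA0 (r,kernel):
  [0] read 0x3A idx=28: raw=0x43007 flags P=1 W=1 U=1 S=0
  [1] read 0x43 idx=2: raw=0x47007 flags P=1 W=1 U=1 S=0
  [2] read 0x47 idx=21: raw=0x4B007 flags P=1 W=1 U=1 S=0
  → PA=0x4BCA0  (3 entries read)
#2 VA=0x581608AF2 (r,kernel):
  [0] read 0x3A idx=22: raw=0x4F007 flags P=1 W=1 U=1 S=0
  [1] read 0x4F idx=11: raw=0x53007 flags P=1 W=1 U=1 S=0
  [2] read 0x53 idx=8: raw=0x54007 flags P=1 W=1 U=1 S=0
  → PA=0x54AF2  (3 entries read)
#3 VA=0x14280CCE0 (r,kernel):
  [0] read 0x3A idx=5: raw=0x56007 flags P=1 W=1 U=1 S=0
  [1] read 0x56 idx=20: raw=0x59007 flags P=1 W=1 U=1 S=0
  [2] read 0x59 idx=12: raw=0x5D007 flags P=1 W=1 U=1 S=0
  → PA=0x5DCE0  (3 entries read)
#4 VA=0x481C07748 (r,kernel):
  [0] read 0x3A idx=18: raw=0x5E007 flags P=1 W=1 U=1 S=0
  [1] read 0x5E idx=14: raw=0x60007 flags P=1 W=1 U=1 S=0
  [2] read 0x60 idx=7: raw=0x61007 flags P=1 W=1 U=1 S=0
  → PA=0x61748  (3 entries read)

TLB: [["0x14280C", "0x5D"], ["0x481C07", "0x61"]]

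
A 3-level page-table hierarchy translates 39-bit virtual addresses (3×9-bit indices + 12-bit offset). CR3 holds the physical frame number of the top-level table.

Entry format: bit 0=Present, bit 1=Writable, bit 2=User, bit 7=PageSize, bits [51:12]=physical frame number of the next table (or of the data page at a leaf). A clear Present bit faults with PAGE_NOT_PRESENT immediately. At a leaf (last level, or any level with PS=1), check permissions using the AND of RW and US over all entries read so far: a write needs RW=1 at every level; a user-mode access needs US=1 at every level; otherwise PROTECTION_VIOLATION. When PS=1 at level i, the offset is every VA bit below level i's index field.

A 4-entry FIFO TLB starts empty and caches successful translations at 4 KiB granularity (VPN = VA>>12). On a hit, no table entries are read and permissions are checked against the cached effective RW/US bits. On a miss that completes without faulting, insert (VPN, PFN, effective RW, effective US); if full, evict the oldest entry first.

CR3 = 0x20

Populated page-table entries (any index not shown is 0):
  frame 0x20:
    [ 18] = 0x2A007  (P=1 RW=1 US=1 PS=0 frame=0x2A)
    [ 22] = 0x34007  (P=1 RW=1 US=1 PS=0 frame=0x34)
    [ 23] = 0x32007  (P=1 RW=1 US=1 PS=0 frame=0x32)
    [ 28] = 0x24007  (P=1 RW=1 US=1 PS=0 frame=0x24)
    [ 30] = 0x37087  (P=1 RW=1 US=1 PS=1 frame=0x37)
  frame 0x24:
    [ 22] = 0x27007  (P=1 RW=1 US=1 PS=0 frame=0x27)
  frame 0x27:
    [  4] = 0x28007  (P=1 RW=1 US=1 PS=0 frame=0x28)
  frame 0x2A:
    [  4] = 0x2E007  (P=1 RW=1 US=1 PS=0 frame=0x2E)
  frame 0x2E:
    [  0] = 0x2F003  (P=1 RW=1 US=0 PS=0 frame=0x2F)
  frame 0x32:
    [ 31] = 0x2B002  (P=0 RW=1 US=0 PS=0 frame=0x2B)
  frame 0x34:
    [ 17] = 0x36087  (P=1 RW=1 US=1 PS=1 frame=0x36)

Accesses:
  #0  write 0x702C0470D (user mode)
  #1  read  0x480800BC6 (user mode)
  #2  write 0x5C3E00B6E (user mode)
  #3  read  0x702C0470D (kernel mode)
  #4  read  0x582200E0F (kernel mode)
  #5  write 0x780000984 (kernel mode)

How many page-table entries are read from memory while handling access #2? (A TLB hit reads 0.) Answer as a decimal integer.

Per-access translation:
#0 VA=0x702C0470D (w,user):
  L0: frame=0x20 idx=28 entry=0x24007 [P=1 RW=1 US=1 PS=0]
  L1: frame=0x24 idx=22 entry=0x27007 [P=1 RW=1 US=1 PS=0]
  L2: frame=0x27 idx=4 entry=0x28007 [P=1 RW=1 US=1 PS=0]
  ✓ 0x2870D  — 3 lookups
#1 VA=0x480800BC6 (r,user):
  L0: frame=0x20 idx=18 entry=0x2A007 [P=1 RW=1 US=1 PS=0]
  L1: frame=0x2A idx=4 entry=0x2E007 [P=1 RW=1 US=1 PS=0]
  L2: frame=0x2E idx=0 entry=0x2F003 [P=1 RW=1 US=0 PS=0]
  ⇒ fault: PROTECTION_VIOLATION  — 3 lookups
#2 VA=0x5C3E00B6E (w,user):
  L0: frame=0x20 idx=23 entry=0x32007 [P=1 RW=1 US=1 PS=0]
  L1: frame=0x32 idx=31 entry=0x2B002 [P=0 RW=1 US=0 PS=0]
  ⇒ fault: PAGE_NOT_PRESENT  — 2 lookups
#3 VA=0x702C0470D (r,kernel):
  TLB hit vpn=0x702C04 → PA=0x2870D
#4 VA=0x582200E0F (r,kernel):
  L0: frame=0x20 idx=22 entry=0x34007 [P=1 RW=1 US=1 PS=0]
  L1: frame=0x34 idx=17 entry=0x36087 [P=1 RW=1 US=1 PS=1]
  ✓ 0x36E0F (huge @L1)  — 2 lookups
#5 VA=0x780000984 (w,kernel):
  L0: frame=0x20 idx=30 entry=0x37087 [P=1 RW=1 US=1 PS=1]
  ✓ 0x37984 (huge @L0)  — 1 lookups

Entries read for #2: 2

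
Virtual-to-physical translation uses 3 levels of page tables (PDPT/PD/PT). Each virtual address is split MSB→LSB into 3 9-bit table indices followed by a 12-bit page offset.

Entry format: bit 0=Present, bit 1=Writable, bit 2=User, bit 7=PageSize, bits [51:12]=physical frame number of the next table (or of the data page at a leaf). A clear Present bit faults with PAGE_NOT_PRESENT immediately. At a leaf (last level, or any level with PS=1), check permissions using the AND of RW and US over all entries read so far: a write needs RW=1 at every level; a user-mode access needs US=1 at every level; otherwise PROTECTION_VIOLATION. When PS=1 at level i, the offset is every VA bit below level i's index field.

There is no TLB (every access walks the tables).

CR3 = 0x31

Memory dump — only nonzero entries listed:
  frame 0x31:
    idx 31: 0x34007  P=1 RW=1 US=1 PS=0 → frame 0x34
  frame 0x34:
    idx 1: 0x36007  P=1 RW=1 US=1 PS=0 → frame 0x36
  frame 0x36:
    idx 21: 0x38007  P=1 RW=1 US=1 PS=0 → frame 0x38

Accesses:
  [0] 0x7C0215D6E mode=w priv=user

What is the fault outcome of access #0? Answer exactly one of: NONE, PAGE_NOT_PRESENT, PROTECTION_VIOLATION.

Per-access translation:
#0 VA=0x7C0215D6E (w,user):
  L0: frame=0x31 idx=31 entry=0x34007 [P=1 RW=1 US=1 PS=0]
  L1: frame=0x34 idx=1 entry=0x36007 [P=1 RW=1 US=1 PS=0]
  L2: frame=0x36 idx=21 entry=0x38007 [P=1 RW=1 US=1 PS=0]
  ✓ 0x38D6E  — 3 lookups

Access #0 fault: NONE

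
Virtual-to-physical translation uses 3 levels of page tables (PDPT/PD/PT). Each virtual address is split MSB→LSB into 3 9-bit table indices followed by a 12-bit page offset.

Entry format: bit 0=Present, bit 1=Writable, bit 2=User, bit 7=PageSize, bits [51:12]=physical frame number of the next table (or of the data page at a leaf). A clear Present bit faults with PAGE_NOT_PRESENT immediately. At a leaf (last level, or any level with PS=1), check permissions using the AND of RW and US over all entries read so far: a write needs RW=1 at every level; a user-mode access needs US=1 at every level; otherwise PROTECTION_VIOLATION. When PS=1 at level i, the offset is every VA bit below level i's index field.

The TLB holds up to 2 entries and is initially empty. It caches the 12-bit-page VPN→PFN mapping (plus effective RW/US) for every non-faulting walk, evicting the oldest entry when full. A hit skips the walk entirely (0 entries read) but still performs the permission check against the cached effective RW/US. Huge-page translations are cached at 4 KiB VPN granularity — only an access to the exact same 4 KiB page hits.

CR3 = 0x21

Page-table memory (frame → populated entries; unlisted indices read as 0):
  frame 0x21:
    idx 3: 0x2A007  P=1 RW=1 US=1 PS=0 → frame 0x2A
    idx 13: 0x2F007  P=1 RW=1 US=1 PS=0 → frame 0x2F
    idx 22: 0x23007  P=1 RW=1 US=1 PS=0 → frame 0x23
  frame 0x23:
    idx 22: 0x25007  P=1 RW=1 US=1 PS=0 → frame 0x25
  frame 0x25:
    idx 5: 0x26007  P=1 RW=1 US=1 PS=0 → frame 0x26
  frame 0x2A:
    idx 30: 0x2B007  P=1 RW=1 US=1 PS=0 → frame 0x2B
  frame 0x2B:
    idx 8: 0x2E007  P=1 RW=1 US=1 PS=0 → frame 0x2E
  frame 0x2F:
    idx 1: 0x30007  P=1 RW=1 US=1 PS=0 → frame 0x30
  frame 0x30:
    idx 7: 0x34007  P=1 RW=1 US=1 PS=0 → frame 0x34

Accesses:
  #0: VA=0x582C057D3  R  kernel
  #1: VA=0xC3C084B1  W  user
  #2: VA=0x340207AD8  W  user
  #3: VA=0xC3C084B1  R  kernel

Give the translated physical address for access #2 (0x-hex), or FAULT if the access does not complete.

Per-access translation:
#0 VA=0x582C057D3 (r,kernel):
  L0: frame=0x21 idx=22 entry=0x23007 [P=1 RW=1 US=1 PS=0]
  L1: frame=0x23 idx=22 entry=0x25007 [P=1 RW=1 US=1 PS=0]
  L2: frame=0x25 idx=5 entry=0x26007 [P=1 RW=1 US=1 PS=0]
  ✓ 0x267D3  — 3 lookups
#1 VA=0xC3C084B1 (w,user):
  L0: frame=0x21 idx=3 entry=0x2A007 [P=1 RW=1 US=1 PS=0]
  L1: frame=0x2A idx=30 entry=0x2B007 [P=1 RW=1 US=1 PS=0]
  L2: frame=0x2B idx=8 entry=0x2E007 [P=1 RW=1 US=1 PS=0]
  ✓ 0x2E4B1  — 3 lookups
#2 VA=0x340207AD8 (w,user):
  L0: frame=0x21 idx=13 entry=0x2F007 [P=1 RW=1 US=1 PS=0]
  L1: frame=0x2F idx=1 entry=0x30007 [P=1 RW=1 US=1 PS=0]
  L2: frame=0x30 idx=7 entry=0x34007 [P=1 RW=1 US=1 PS=0]
  ✓ 0x34AD8  — 3 lookups
#3 VA=0xC3C084B1 (r,kernel):
  TLB hit vpn=0xC3C08 → PA=0x2E4B1

Access #2 PA: 0x34AD8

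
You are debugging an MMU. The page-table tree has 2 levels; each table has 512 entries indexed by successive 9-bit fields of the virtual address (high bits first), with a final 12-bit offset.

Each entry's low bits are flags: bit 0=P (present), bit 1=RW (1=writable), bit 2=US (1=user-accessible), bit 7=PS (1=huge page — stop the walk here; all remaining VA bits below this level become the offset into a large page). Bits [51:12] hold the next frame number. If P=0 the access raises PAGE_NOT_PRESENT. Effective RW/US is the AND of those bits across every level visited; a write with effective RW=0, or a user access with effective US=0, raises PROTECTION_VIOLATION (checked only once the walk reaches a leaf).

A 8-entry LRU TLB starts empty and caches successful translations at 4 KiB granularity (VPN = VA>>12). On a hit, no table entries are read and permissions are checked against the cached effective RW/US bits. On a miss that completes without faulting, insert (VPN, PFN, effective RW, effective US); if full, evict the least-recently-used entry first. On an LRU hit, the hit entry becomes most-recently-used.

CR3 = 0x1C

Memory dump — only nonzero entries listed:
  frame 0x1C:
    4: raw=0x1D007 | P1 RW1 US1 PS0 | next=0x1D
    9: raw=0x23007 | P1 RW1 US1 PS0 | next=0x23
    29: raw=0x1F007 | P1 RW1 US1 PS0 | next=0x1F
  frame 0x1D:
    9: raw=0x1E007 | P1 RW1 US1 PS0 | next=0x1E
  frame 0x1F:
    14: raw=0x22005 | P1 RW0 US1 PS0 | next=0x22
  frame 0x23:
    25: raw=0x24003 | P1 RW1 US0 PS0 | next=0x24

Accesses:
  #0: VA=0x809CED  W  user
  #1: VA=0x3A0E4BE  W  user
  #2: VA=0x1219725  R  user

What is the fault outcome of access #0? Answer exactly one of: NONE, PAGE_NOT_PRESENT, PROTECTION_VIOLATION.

Walk each access:
#0 VA=0x809CED (w,user):
  [0] read 0x1C idx=4: raw=0x1D007 flags P=1 W=1 U=1 S=0
  [1] read 0x1D idx=9: raw=0x1E007 flags P=1 W=1 U=1 S=0
  ⇒ phys 0x1ECED  [2 reads]
#1 VA=0x3A0E4BE (w,user):
  [0] read 0x1C idx=29: raw=0x1F007 flags P=1 W=1 U=1 S=0
  [1] read 0x1F idx=14: raw=0x22005 flags P=1 W=0 U=1 S=0
  ⇒ fault: PROTECTION_VIOLATION  — 2 lookups
#2 VA=0x1219725 (r,user):
  [0] read 0x1C idx=9: raw=0x23007 flags P=1 W=1 U=1 S=0
  [1] read 0x23 idx=25: raw=0x24003 flags P=1 W=1 U=0 S=0
  ⇒ fault: PROTECTION_VIOLATION  — 2 lookups

Access #0 fault: NONE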